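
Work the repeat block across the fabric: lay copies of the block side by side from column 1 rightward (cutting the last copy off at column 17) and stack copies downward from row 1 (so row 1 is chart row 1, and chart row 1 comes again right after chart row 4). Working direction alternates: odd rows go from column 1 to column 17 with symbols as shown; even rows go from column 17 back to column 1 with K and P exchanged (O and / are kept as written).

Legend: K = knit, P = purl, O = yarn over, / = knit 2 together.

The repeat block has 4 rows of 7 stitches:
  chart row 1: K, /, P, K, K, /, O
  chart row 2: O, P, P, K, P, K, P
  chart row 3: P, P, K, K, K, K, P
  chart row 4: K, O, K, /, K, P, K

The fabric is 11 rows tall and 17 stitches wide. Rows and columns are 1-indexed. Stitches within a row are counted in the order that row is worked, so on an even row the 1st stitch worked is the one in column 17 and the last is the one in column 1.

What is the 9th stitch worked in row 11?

== STITCH ==
P

Derivation:
For row 11: chart row = ((11-1) mod 4) + 1 = 3; this is a RS (odd) row.
Chart row 3 tiled across columns 1-17: P P K K K K P P P K K K K P P P K
Right side: take the tiled row as-is (worked left to right from column 1).
Counting 9 along the worked row gives P.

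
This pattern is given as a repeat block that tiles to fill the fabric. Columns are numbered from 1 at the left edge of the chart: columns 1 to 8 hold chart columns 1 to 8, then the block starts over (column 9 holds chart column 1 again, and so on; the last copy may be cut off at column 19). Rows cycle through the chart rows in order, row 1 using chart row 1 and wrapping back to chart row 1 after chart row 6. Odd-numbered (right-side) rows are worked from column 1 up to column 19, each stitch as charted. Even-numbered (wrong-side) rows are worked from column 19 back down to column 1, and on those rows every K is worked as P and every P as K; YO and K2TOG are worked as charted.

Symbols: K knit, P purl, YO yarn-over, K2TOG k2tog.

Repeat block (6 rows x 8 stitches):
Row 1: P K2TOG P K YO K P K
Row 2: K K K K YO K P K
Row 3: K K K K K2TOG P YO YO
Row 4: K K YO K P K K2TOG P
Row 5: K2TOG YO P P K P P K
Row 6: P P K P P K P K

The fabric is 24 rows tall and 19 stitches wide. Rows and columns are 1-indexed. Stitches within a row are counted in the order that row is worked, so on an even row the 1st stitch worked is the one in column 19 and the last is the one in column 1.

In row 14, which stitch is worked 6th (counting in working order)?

Result:
P

Derivation:
For row 14: chart row = ((14-1) mod 6) + 1 = 2; this is a WS (even) row.
Chart row 2 tiled across columns 1-19: K K K K YO K P K K K K K YO K P K K K K
WS row: flip the tiled sequence (start at column 19) and apply K<->P; YO and K2TOG stay.
Row 14 as worked: P P P P K P YO P P P P P K P YO P P P P
The 6th stitch worked is P.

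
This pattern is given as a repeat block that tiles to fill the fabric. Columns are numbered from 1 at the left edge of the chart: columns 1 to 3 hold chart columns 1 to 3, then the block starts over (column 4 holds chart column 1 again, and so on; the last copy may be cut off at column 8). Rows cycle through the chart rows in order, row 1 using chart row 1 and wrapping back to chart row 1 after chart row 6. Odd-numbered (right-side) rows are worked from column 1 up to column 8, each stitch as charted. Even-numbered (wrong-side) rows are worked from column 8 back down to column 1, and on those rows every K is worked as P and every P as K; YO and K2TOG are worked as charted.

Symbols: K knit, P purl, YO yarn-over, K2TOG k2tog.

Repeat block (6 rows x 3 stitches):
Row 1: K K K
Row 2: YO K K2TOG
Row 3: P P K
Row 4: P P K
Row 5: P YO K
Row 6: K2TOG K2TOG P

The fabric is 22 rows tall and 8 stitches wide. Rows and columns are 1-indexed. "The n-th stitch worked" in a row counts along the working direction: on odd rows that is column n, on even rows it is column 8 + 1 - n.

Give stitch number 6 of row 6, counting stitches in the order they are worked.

== STITCH ==
K

Derivation:
Row 6 uses chart row ((6-1) mod 6)+1 = 6. Row 6 is even, so WS.
Chart row 6 tiled across columns 1-8: K2TOG K2TOG P K2TOG K2TOG P K2TOG K2TOG
WS row: flip the tiled sequence (start at column 8) and apply K<->P; YO and K2TOG stay.
Row 6 as worked: K2TOG K2TOG K K2TOG K2TOG K K2TOG K2TOG
Counting 6 along the worked row gives K.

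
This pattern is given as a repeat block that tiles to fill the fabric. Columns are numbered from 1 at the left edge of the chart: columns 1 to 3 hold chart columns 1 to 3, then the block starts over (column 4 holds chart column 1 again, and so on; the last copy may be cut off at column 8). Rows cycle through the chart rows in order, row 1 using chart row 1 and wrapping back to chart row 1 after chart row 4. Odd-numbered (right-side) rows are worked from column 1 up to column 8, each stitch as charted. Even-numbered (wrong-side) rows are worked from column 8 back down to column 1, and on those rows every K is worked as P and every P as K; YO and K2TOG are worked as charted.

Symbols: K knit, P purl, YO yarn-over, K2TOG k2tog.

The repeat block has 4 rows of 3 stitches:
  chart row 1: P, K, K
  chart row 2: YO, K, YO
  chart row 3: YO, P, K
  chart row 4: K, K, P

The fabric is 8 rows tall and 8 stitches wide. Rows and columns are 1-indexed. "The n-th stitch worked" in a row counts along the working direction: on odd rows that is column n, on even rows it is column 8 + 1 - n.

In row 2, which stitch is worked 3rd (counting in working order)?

== STITCH ==
YO

Derivation:
Row 2 uses chart row ((2-1) mod 4)+1 = 2. Row 2 is even, so WS.
Chart row 2 tiled across columns 1-8: YO K YO YO K YO YO K
WS row: flip the tiled sequence (start at column 8) and apply K<->P; YO and K2TOG stay.
Row 2 as worked: P YO YO P YO YO P YO
Stitch 3 in working order -> YO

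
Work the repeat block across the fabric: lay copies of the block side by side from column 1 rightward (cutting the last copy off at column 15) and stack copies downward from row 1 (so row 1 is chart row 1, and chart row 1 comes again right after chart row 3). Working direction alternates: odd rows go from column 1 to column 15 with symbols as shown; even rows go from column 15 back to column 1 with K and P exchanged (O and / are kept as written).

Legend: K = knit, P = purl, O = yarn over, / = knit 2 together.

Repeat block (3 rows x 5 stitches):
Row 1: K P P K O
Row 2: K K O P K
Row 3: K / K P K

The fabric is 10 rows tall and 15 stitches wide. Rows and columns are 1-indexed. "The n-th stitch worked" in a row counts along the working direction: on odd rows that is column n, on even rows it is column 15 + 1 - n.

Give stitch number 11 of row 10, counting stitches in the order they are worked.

== STITCH ==
O

Derivation:
Row 10 uses chart row ((10-1) mod 3)+1 = 1. Row 10 is even, so WS.
Chart row 1 tiled across columns 1-15: K P P K O K P P K O K P P K O
WS: work from column 15 back to column 1 (reverse the tiled row), swapping K<->P (O and / unchanged).
Row 10 as worked: O P K K P O P K K P O P K K P
Stitch 11 in working order -> O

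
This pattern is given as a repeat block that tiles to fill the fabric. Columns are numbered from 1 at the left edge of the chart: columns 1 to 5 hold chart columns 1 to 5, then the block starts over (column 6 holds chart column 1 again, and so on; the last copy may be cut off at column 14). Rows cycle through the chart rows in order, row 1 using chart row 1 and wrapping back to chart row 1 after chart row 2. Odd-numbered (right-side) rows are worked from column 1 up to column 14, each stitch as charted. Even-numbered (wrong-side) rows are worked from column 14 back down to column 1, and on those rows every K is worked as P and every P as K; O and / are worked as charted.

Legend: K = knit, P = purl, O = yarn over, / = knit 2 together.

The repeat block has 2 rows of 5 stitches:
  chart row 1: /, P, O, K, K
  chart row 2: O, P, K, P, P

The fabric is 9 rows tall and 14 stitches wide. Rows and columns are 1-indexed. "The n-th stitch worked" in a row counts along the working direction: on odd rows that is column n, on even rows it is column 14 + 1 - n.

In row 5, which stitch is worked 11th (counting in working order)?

Stitch:
/

Derivation:
Row 5: (5-1) mod 2 = 0, so use chart row 1. Odd row -> RS.
Chart row 1 tiled across columns 1-14: / P O K K / P O K K / P O K
Right side: take the tiled row as-is (worked left to right from column 1).
Stitch 11 in working order -> /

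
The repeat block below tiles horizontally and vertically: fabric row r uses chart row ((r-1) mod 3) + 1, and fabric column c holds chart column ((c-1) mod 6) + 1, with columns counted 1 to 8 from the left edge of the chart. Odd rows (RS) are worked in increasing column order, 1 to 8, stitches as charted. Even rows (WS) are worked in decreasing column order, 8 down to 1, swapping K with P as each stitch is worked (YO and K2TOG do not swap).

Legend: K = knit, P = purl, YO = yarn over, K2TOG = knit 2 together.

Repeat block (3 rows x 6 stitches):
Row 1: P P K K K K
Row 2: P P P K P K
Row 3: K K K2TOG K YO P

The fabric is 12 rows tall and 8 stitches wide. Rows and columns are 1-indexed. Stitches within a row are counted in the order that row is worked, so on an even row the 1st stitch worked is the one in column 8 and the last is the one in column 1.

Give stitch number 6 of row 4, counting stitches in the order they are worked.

Result:
P

Derivation:
Row 4: (4-1) mod 3 = 0, so use chart row 1. Even row -> WS.
Chart row 1 tiled across columns 1-8: P P K K K K P P
WS: work from column 8 back to column 1 (reverse the tiled row), swapping K<->P (YO and K2TOG unchanged).
Row 4 as worked: K K P P P P K K
Counting 6 along the worked row gives P.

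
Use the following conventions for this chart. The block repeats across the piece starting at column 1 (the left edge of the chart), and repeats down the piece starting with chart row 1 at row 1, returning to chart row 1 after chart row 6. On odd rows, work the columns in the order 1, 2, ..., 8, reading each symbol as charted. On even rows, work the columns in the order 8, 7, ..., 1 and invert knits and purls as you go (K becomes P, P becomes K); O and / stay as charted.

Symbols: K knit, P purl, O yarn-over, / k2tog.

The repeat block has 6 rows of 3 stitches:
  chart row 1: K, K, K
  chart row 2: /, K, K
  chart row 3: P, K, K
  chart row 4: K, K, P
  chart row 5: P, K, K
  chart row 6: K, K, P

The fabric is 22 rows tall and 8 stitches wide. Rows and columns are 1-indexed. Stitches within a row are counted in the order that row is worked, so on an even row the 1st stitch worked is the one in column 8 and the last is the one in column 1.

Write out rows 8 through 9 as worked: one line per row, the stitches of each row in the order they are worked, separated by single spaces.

Rows as worked:
P / P P / P P /
P K K P K K P K

Derivation:
Row 8: chart row 2, WS - tiled (columns 1-8): / K K / K K / K; work from column 8 back to 1 with K<->P swapped.
Row 9: chart row 3, RS - tile across columns 1-8 and work as-is.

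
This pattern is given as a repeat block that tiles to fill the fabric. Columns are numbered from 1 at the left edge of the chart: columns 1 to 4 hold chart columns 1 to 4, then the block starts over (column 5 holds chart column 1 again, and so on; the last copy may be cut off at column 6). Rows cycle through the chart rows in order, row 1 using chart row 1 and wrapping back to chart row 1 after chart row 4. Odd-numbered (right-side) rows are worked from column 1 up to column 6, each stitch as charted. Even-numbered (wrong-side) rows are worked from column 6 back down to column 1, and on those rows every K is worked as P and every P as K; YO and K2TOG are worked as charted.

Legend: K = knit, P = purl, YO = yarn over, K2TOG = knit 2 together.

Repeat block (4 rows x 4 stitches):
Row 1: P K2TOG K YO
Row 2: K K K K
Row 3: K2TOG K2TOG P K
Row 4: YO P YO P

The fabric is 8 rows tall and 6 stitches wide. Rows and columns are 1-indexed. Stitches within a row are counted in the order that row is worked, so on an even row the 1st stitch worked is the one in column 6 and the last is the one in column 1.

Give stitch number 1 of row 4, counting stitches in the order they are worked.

Row 4: (4-1) mod 4 = 3, so use chart row 4. Even row -> WS.
Chart row 4 tiled across columns 1-6: YO P YO P YO P
Wrong side: read the tiled row from column 6 down to 1 and exchange K with P (leave YO, K2TOG).
Row 4 as worked: K YO K YO K YO
Counting 1 along the worked row gives K.

== STITCH ==
K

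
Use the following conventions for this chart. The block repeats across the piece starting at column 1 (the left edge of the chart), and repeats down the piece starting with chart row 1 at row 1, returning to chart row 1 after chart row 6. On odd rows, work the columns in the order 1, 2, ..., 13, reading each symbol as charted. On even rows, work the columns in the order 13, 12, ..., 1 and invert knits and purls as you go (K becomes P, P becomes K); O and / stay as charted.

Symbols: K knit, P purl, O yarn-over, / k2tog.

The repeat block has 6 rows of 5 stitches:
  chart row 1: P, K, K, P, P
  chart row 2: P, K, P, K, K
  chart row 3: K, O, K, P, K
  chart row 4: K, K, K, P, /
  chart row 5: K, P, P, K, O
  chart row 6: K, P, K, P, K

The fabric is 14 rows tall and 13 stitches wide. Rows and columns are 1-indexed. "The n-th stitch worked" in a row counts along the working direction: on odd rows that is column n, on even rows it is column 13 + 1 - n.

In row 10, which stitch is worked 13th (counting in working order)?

For row 10: chart row = ((10-1) mod 6) + 1 = 4; this is a WS (even) row.
Chart row 4 tiled across columns 1-13: K K K P / K K K P / K K K
WS row: flip the tiled sequence (start at column 13) and apply K<->P; O and / stay.
Row 10 as worked: P P P / K P P P / K P P P
Stitch 13 in working order -> P

Stitch:
P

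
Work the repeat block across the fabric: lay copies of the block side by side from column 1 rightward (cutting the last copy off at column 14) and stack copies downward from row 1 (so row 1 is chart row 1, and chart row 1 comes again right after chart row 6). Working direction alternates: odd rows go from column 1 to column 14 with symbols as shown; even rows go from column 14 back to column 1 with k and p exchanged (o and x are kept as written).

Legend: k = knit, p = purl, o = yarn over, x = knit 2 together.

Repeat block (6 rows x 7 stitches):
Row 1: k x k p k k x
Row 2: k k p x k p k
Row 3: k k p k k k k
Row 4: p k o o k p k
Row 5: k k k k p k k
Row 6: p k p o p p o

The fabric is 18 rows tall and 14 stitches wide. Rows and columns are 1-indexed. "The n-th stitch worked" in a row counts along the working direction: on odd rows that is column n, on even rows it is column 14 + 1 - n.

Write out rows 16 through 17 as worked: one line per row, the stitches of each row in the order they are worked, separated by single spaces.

Row 16: chart row 4, WS - tiled (columns 1-14): p k o o k p k p k o o k p k; work from column 14 back to 1 with k<->p swapped.
Row 17: chart row 5, RS - tile across columns 1-14 and work as-is.

== ROWS AS WORKED ==
p k p o o p k p k p o o p k
k k k k p k k k k k k p k k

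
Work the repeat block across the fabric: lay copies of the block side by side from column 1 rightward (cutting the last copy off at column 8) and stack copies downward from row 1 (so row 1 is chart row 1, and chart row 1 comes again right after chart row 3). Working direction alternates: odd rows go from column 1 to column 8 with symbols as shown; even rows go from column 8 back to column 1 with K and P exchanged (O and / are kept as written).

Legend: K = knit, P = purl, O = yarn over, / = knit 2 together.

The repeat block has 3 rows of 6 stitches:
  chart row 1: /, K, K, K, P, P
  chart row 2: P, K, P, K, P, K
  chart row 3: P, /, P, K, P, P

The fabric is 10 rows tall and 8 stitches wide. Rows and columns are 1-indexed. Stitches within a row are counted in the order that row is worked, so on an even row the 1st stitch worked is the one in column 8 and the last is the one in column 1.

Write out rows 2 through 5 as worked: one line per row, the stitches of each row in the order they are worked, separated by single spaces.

== ROWS AS WORKED ==
P K P K P K P K
P / P K P P P /
P / K K P P P /
P K P K P K P K

Derivation:
Row 2: chart row 2, WS - tiled (columns 1-8): P K P K P K P K; work from column 8 back to 1 with K<->P swapped.
Row 3: chart row 3, RS - tile across columns 1-8 and work as-is.
Row 4: chart row 1, WS - tiled (columns 1-8): / K K K P P / K; work from column 8 back to 1 with K<->P swapped.
Row 5: chart row 2, RS - tile across columns 1-8 and work as-is.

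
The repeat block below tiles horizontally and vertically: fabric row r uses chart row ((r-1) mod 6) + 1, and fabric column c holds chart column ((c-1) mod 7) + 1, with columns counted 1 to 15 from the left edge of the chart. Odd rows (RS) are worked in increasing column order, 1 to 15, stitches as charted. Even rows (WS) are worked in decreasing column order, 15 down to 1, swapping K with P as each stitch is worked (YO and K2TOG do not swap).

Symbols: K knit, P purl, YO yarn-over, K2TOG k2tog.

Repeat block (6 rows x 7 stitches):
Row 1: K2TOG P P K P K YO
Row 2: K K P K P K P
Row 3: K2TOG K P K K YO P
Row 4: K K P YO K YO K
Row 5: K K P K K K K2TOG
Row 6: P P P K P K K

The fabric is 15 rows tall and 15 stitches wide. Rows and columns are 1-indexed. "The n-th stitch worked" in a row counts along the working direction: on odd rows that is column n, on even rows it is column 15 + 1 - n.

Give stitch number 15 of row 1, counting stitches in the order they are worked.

Row 1 uses chart row ((1-1) mod 6)+1 = 1. Row 1 is odd, so RS.
Chart row 1 tiled across columns 1-15: K2TOG P P K P K YO K2TOG P P K P K YO K2TOG
RS row: no reversal, no swap; stitch n worked = column n.
The 15th stitch worked is K2TOG.

== STITCH ==
K2TOG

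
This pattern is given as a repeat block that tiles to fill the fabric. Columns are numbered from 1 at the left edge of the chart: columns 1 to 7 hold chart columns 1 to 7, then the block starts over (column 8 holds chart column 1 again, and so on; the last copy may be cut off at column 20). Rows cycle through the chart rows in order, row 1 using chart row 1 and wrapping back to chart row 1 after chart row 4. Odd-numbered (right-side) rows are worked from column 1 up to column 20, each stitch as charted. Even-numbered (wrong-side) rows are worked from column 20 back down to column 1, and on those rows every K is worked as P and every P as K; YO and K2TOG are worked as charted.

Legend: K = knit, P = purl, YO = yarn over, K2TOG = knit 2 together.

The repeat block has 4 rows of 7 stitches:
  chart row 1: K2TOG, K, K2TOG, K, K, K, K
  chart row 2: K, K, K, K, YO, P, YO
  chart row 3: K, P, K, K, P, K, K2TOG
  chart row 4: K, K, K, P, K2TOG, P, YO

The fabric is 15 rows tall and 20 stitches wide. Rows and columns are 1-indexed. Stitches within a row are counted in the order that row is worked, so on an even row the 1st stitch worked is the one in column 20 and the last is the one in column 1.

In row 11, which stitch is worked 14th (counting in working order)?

Stitch:
K2TOG

Derivation:
Row 11 uses chart row ((11-1) mod 4)+1 = 3. Row 11 is odd, so RS.
Chart row 3 tiled across columns 1-20: K P K K P K K2TOG K P K K P K K2TOG K P K K P K
RS row: no reversal, no swap; stitch n worked = column n.
Stitch 14 in working order -> K2TOG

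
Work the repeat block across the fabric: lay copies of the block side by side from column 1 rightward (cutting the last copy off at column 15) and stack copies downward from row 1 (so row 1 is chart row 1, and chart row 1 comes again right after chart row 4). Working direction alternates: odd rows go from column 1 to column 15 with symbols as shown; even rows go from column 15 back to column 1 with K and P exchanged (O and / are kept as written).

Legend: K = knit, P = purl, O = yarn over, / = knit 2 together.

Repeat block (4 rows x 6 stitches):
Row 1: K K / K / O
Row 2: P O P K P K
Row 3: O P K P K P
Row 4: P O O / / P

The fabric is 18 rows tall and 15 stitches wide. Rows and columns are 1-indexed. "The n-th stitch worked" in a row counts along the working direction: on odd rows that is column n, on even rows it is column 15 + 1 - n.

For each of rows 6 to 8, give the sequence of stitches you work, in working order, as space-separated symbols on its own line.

Rows as worked:
K O K P K P K O K P K P K O K
O P K P K P O P K P K P O P K
O O K K / / O O K K / / O O K

Derivation:
Row 6: chart row 2, WS - tiled (columns 1-15): P O P K P K P O P K P K P O P; work from column 15 back to 1 with K<->P swapped.
Row 7: chart row 3, RS - tile across columns 1-15 and work as-is.
Row 8: chart row 4, WS - tiled (columns 1-15): P O O / / P P O O / / P P O O; work from column 15 back to 1 with K<->P swapped.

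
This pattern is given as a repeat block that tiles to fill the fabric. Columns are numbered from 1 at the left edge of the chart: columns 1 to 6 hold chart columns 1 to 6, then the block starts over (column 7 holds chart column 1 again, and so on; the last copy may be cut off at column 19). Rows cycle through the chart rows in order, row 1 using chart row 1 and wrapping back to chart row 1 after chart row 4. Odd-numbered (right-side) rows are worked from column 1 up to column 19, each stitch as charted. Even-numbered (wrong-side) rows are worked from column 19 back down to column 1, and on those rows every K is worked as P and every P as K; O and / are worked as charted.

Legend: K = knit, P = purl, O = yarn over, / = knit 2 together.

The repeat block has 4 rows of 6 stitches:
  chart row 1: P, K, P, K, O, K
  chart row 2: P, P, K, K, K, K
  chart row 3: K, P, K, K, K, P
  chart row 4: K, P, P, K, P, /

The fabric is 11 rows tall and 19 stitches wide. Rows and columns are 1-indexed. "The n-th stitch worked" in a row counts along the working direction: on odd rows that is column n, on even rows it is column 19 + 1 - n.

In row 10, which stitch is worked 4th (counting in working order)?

Row 10 uses chart row ((10-1) mod 4)+1 = 2. Row 10 is even, so WS.
Chart row 2 tiled across columns 1-19: P P K K K K P P K K K K P P K K K K P
WS: work from column 19 back to column 1 (reverse the tiled row), swapping K<->P (O and / unchanged).
Row 10 as worked: K P P P P K K P P P P K K P P P P K K
Stitch 4 in working order -> P

Result:
P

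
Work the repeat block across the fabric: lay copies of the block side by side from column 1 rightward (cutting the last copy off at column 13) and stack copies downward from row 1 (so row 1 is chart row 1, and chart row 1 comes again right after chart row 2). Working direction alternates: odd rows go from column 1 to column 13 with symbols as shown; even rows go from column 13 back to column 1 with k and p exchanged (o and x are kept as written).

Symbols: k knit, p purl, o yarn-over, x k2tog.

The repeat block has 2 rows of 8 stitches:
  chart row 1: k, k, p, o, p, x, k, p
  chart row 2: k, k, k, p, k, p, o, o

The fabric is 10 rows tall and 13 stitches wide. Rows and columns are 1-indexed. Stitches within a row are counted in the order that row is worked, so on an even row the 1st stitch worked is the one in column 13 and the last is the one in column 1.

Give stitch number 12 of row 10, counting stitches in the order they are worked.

== STITCH ==
p

Derivation:
Row 10 uses chart row ((10-1) mod 2)+1 = 2. Row 10 is even, so WS.
Chart row 2 tiled across columns 1-13: k k k p k p o o k k k p k
Wrong side: read the tiled row from column 13 down to 1 and exchange k with p (leave o, x).
Row 10 as worked: p k p p p o o k p k p p p
Stitch 12 in working order -> p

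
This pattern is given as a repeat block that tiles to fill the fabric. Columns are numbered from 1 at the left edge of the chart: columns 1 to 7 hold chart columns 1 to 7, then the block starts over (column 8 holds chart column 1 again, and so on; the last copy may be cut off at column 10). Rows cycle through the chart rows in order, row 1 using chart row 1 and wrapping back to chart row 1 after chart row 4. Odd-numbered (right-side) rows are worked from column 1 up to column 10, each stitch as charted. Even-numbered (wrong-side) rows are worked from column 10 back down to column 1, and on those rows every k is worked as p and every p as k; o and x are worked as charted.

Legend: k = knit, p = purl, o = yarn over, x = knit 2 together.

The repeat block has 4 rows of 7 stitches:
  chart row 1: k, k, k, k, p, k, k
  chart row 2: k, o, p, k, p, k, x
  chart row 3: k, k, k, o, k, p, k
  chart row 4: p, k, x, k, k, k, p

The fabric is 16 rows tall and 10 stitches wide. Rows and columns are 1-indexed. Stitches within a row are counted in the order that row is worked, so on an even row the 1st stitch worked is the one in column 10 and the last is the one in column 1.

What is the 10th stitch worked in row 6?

Row 6 uses chart row ((6-1) mod 4)+1 = 2. Row 6 is even, so WS.
Chart row 2 tiled across columns 1-10: k o p k p k x k o p
Wrong side: read the tiled row from column 10 down to 1 and exchange k with p (leave o, x).
Row 6 as worked: k o p x p k p k o p
Stitch 10 in working order -> p

Stitch:
p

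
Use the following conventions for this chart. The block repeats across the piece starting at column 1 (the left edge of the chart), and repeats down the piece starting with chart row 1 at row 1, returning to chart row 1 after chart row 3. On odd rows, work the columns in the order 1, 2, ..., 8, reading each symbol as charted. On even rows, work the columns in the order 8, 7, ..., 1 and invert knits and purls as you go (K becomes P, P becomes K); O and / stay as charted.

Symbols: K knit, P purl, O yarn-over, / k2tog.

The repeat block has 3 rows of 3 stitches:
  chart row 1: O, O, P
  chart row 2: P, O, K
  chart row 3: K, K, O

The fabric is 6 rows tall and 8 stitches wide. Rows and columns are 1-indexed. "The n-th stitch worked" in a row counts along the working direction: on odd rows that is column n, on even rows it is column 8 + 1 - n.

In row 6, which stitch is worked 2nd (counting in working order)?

Row 6 uses chart row ((6-1) mod 3)+1 = 3. Row 6 is even, so WS.
Chart row 3 tiled across columns 1-8: K K O K K O K K
WS: work from column 8 back to column 1 (reverse the tiled row), swapping K<->P (O and / unchanged).
Row 6 as worked: P P O P P O P P
Counting 2 along the worked row gives P.

Result:
P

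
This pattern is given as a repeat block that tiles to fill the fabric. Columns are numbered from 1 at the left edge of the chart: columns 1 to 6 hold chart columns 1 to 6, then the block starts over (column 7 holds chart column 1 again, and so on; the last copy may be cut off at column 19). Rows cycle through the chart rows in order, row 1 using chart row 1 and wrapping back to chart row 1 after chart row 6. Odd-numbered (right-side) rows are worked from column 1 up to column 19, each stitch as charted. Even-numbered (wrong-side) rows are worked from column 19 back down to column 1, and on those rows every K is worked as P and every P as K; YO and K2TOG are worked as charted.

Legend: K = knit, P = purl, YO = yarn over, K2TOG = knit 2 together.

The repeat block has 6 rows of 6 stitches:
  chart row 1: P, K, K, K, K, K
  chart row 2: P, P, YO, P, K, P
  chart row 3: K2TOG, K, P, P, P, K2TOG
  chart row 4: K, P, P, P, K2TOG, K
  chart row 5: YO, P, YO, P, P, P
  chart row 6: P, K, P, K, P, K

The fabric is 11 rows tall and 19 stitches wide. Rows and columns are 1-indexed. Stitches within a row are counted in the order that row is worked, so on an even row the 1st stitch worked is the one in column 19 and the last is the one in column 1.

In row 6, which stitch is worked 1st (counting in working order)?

== STITCH ==
K

Derivation:
Row 6: (6-1) mod 6 = 5, so use chart row 6. Even row -> WS.
Chart row 6 tiled across columns 1-19: P K P K P K P K P K P K P K P K P K P
WS: work from column 19 back to column 1 (reverse the tiled row), swapping K<->P (YO and K2TOG unchanged).
Row 6 as worked: K P K P K P K P K P K P K P K P K P K
The 1st stitch worked is K.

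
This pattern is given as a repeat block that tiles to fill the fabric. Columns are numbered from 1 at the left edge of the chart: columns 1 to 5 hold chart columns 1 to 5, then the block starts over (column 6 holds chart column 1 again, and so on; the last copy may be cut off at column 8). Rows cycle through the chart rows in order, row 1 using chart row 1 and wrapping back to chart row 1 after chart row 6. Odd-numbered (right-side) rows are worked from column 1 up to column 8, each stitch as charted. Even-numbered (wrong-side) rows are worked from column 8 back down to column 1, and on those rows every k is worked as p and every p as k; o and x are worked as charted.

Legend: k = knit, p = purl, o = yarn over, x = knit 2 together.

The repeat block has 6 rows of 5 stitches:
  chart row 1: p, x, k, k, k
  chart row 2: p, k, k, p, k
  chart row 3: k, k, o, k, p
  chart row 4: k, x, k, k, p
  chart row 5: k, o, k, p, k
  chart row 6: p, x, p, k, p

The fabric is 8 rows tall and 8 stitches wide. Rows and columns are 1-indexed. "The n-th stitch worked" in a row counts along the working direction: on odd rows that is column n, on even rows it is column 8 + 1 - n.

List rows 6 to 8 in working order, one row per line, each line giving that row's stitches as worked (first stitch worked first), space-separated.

Row 6: chart row 6, WS - tiled (columns 1-8): p x p k p p x p; work from column 8 back to 1 with k<->p swapped.
Row 7: chart row 1, RS - tile across columns 1-8 and work as-is.
Row 8: chart row 2, WS - tiled (columns 1-8): p k k p k p k k; work from column 8 back to 1 with k<->p swapped.

== ROWS AS WORKED ==
k x k k p k x k
p x k k k p x k
p p k p k p p k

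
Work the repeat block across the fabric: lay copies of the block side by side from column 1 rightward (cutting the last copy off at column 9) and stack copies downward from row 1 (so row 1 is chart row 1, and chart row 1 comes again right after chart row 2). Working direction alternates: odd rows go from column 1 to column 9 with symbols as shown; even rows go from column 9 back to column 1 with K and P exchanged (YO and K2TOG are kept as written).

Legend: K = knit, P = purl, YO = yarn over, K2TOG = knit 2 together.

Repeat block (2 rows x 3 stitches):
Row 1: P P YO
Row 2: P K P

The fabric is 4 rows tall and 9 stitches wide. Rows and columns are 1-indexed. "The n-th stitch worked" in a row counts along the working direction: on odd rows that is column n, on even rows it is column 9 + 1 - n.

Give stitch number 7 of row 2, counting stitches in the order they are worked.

Row 2: (2-1) mod 2 = 1, so use chart row 2. Even row -> WS.
Chart row 2 tiled across columns 1-9: P K P P K P P K P
Wrong side: read the tiled row from column 9 down to 1 and exchange K with P (leave YO, K2TOG).
Row 2 as worked: K P K K P K K P K
The 7th stitch worked is K.

Stitch:
K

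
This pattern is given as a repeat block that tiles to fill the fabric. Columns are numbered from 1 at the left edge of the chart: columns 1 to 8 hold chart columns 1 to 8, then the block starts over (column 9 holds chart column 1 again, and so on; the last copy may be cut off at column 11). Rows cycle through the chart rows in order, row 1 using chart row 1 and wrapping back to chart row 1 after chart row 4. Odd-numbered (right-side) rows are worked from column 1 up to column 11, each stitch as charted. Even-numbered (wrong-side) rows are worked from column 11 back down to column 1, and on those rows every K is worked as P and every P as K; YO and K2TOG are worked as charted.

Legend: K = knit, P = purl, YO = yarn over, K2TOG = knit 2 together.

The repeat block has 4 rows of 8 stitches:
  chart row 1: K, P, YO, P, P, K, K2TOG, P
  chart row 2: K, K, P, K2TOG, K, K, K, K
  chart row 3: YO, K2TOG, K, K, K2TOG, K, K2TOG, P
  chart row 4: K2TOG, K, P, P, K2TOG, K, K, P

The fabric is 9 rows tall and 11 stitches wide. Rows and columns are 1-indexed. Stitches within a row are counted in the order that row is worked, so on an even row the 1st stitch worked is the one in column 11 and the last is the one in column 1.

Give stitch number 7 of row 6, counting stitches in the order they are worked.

Stitch:
P

Derivation:
For row 6: chart row = ((6-1) mod 4) + 1 = 2; this is a WS (even) row.
Chart row 2 tiled across columns 1-11: K K P K2TOG K K K K K K P
Wrong side: read the tiled row from column 11 down to 1 and exchange K with P (leave YO, K2TOG).
Row 6 as worked: K P P P P P P K2TOG K P P
The 7th stitch worked is P.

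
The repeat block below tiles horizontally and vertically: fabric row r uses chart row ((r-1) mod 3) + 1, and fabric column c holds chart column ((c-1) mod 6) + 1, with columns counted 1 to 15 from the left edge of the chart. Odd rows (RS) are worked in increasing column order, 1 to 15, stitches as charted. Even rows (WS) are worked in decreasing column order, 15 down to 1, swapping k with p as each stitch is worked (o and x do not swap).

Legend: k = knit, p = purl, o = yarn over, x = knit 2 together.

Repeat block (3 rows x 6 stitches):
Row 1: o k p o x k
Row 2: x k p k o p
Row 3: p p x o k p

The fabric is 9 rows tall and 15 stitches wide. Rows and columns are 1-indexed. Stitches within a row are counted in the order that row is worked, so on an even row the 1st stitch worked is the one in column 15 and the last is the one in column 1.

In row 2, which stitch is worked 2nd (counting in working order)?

Stitch:
p

Derivation:
For row 2: chart row = ((2-1) mod 3) + 1 = 2; this is a WS (even) row.
Chart row 2 tiled across columns 1-15: x k p k o p x k p k o p x k p
Wrong side: read the tiled row from column 15 down to 1 and exchange k with p (leave o, x).
Row 2 as worked: k p x k o p k p x k o p k p x
Stitch 2 in working order -> p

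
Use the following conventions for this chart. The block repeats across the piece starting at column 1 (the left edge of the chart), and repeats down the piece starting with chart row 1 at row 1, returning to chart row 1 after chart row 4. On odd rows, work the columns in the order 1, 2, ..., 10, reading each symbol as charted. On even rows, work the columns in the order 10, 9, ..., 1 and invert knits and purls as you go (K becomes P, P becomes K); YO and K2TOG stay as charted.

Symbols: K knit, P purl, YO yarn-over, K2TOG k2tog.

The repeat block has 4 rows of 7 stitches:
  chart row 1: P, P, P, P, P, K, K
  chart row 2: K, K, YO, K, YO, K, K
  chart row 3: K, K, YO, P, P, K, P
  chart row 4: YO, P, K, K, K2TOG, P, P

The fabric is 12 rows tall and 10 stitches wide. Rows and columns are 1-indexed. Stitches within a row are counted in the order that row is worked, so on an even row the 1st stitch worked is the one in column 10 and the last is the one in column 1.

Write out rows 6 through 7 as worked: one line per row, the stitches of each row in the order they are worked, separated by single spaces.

Row 6: chart row 2, WS - tiled (columns 1-10): K K YO K YO K K K K YO; work from column 10 back to 1 with K<->P swapped.
Row 7: chart row 3, RS - tile across columns 1-10 and work as-is.

Rows as worked:
YO P P P P YO P YO P P
K K YO P P K P K K YO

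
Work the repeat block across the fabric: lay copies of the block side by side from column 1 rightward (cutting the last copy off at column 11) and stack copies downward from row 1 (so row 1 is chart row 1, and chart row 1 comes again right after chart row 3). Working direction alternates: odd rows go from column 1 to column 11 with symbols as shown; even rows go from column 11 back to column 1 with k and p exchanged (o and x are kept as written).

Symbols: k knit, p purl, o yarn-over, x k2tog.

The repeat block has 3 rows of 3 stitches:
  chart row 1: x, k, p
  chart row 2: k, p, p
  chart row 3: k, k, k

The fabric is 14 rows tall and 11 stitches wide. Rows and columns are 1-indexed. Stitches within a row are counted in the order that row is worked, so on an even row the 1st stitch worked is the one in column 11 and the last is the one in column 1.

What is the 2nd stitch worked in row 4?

For row 4: chart row = ((4-1) mod 3) + 1 = 1; this is a WS (even) row.
Chart row 1 tiled across columns 1-11: x k p x k p x k p x k
WS row: flip the tiled sequence (start at column 11) and apply k<->p; o and x stay.
Row 4 as worked: p x k p x k p x k p x
The 2nd stitch worked is x.

Result:
x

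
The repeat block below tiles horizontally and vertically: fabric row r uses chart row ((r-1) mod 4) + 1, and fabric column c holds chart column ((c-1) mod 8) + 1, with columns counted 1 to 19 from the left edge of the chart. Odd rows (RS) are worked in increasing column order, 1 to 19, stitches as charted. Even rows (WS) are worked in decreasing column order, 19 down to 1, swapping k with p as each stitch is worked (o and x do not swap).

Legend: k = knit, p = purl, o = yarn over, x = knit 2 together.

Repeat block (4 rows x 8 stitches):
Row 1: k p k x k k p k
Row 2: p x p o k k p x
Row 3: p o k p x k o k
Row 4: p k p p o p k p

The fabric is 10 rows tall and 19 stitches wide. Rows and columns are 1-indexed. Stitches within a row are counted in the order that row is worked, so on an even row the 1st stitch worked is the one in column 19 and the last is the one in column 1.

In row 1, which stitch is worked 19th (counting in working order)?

Result:
k

Derivation:
For row 1: chart row = ((1-1) mod 4) + 1 = 1; this is a RS (odd) row.
Chart row 1 tiled across columns 1-19: k p k x k k p k k p k x k k p k k p k
Right side: take the tiled row as-is (worked left to right from column 1).
Counting 19 along the worked row gives k.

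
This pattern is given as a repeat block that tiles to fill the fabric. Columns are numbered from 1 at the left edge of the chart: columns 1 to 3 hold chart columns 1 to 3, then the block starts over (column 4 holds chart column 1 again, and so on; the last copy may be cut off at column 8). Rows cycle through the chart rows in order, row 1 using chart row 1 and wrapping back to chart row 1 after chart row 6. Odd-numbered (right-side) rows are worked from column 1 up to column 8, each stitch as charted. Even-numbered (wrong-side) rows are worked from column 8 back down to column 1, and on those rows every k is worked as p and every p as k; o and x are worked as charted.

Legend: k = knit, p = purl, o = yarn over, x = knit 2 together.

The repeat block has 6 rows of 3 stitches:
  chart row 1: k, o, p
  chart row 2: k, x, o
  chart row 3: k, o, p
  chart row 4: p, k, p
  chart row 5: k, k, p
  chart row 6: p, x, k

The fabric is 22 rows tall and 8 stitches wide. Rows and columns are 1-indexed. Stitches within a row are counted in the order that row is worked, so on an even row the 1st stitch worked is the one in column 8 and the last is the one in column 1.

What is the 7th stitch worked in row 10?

Row 10: (10-1) mod 6 = 3, so use chart row 4. Even row -> WS.
Chart row 4 tiled across columns 1-8: p k p p k p p k
WS: work from column 8 back to column 1 (reverse the tiled row), swapping k<->p (o and x unchanged).
Row 10 as worked: p k k p k k p k
Stitch 7 in working order -> p

Result:
p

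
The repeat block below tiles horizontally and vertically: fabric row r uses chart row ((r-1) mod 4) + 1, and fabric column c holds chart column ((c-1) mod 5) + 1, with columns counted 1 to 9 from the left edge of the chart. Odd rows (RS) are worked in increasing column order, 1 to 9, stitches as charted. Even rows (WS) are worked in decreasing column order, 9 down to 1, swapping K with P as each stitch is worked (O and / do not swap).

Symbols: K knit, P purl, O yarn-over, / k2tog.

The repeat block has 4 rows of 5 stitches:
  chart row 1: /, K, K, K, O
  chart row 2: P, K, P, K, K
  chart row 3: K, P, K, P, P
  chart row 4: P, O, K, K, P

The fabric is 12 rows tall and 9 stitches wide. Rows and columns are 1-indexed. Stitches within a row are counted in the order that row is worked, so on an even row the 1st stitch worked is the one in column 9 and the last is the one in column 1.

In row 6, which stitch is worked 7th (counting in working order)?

== STITCH ==
K

Derivation:
For row 6: chart row = ((6-1) mod 4) + 1 = 2; this is a WS (even) row.
Chart row 2 tiled across columns 1-9: P K P K K P K P K
Wrong side: read the tiled row from column 9 down to 1 and exchange K with P (leave O, /).
Row 6 as worked: P K P K P P K P K
Stitch 7 in working order -> K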